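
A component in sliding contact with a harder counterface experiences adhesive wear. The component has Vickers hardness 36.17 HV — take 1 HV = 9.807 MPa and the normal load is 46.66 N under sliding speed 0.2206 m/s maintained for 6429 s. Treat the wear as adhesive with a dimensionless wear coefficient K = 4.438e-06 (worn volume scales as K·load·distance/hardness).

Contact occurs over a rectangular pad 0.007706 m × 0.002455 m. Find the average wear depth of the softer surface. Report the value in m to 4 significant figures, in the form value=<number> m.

value=4.376e-05 m

Each operation maintains exact precision; intermediates are displayed rounded, and rounded once at the end, at 4 significant digits.
The distance L = v·t = 0.2206 m/s × 6429 s = 1418 m.
Hardness H = 36.17 HV × 9.807 MPa/HV = 354.7 MPa = 3.547e+08 Pa.
Contact area A = 0.007706 m × 0.002455 m = 1.892e-05 m².
In SI base units: W = 46.66 N, H = 3.547e+08 Pa, K = 4.438e-06.
Volume removed: V = K·W·L/H = 4.438e-06 · 46.66 · 1418 / 3.547e+08 = 8.279e-10 m³.
Mean depth h = V/A = 8.279e-10 / 1.892e-05 = 4.376e-05 m.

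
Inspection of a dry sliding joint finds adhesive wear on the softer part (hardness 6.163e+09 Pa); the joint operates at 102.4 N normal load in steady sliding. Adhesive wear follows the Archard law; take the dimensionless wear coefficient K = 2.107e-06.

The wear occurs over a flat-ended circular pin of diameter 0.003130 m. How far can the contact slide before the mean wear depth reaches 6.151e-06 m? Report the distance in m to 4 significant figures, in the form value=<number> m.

Displayed values are rounded; the algebra keeps full float precision, and a single final rounding, at four significant digits.
Contact area A = π·d²/4 = π·(0.003130 m)²/4 = 7.694e-06 m².
In SI base units: W = 102.4 N, H = 6.163e+09 Pa, K = 2.107e-06.
Permissible volume V_lim = h_lim·A = 6.151e-06 · 7.694e-06 = 4.733e-11 m³.
Life L = V_lim·H/(K·W) = 4.733e-11 · 6.163e+09 / (2.107e-06 · 102.4) = 1352 m.

value=1352 m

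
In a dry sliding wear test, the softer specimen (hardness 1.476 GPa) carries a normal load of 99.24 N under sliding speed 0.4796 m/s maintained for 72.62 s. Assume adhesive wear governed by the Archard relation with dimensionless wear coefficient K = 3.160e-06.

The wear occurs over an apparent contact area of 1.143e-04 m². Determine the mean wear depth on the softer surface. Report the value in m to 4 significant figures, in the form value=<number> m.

value=6.474e-08 m

Displayed values are rounded, and each operation holds full float precision. Rounded once at the end to 4 significant digits.
Distance L = v·t = 0.4796 m/s × 72.62 s = 34.83 m.
Hardness H = 1.476 GPa = 1.476e+09 Pa.
Working in SI base units: W = 99.24 N, H = 1.476e+09 Pa, K = 3.160e-06.
Wear volume V = K·W·L/H = 3.160e-06 · 99.24 · 34.83 / 1.476e+09 = 7.400e-12 m³.
Mean depth h = V/A = 7.400e-12 / 1.143e-04 = 6.474e-08 m.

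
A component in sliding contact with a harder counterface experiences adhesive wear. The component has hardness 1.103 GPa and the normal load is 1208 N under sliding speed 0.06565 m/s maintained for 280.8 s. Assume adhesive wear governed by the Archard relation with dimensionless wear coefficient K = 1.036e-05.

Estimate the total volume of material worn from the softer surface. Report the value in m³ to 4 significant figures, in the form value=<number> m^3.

value=2.092e-10 m^3

Each operation keeps exact precision, and intermediate values are printed rounded, and one last rounding to four significant figures.
The distance L = v·t = 0.06565 m/s × 280.8 s = 18.43 m.
Hardness H = 1.103 GPa = 1.103e+09 Pa.
Restated in SI base units: W = 1208 N, H = 1.103e+09 Pa, K = 1.036e-05.
The Archard volume V = K·W·L/H = 1.036e-05 · 1208 · 18.43 / 1.103e+09 = 2.092e-10 m³.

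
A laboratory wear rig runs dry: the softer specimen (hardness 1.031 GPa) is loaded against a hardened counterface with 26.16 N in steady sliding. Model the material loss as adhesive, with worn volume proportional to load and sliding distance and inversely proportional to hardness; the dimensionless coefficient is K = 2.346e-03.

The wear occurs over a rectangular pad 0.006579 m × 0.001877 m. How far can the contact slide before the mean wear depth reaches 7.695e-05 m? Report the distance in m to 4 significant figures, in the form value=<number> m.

Intermediate values are displayed rounded. All arithmetic carries exact precision; one final rounding to 4 significant figures.
Hardness H = 1.031 GPa = 1.031e+09 Pa.
Contact area A = 0.006579 m × 0.001877 m = 1.235e-05 m².
SI base units throughout: W = 26.16 N, H = 1.031e+09 Pa, K = 2.346e-03.
Limit volume V_lim = h_lim·A = 7.695e-05 · 1.235e-05 = 9.502e-10 m³.
So the life L = V_lim·H/(K·W) = 9.502e-10 · 1.031e+09 / (2.346e-03 · 26.16) = 15.96 m.

value=15.96 m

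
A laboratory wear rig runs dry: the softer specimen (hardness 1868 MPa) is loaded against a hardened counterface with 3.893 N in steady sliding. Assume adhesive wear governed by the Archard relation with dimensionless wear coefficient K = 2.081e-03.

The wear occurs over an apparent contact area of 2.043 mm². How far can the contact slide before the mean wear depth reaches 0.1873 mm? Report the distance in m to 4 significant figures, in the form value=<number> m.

The computation keeps full float precision, and intermediate values are printed rounded, and a single final rounding, at four significant figures.
Hardness H = 1868 MPa = 1.868e+09 Pa.
Contact area A = 2.043 mm² = 2.043e-06 m².
Depth limit h_lim = 0.1873 mm = 1.873e-04 m.
Working in SI base units: W = 3.893 N, H = 1.868e+09 Pa, K = 2.081e-03.
Allowed volume V_lim = h_lim·A = 1.873e-04 · 2.043e-06 = 3.827e-10 m³.
Inverting, life L = V_lim·H/(K·W) = 3.827e-10 · 1.868e+09 / (2.081e-03 · 3.893) = 88.23 m.

value=88.23 m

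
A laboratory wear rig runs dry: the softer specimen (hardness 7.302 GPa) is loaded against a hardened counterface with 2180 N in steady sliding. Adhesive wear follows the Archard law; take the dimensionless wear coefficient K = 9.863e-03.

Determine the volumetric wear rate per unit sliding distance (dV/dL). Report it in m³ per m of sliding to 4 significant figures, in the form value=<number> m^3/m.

value=2.945e-09 m^3/m

The computation carries exact precision, and intermediate values appear rounded — one final rounding: 4 significant digits.
Hardness H = 7.302 GPa = 7.302e+09 Pa.
In SI base units: W = 2180 N, H = 7.302e+09 Pa, K = 9.863e-03.
Sliding wear rate dV/dL = K·W/H (independent of L): 9.863e-03 · 2180 / 7.302e+09 = 2.945e-09 m³/m.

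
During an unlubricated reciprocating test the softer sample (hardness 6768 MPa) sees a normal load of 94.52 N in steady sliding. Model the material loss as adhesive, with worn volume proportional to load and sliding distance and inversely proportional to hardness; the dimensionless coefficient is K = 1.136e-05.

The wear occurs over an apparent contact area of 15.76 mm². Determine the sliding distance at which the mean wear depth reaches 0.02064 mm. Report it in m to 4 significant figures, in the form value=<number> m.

All arithmetic keeps exact precision, and the intermediates appear rounded, and rounded just once, at 4 significant digits.
Convert: Hardness H = 6768 MPa = 6.768e+09 Pa.
Convert: Contact area A = 15.76 mm² = 1.576e-05 m².
Convert: Depth limit h_lim = 0.02064 mm = 2.064e-05 m.
Restated in SI base units: W = 94.52 N, H = 6.768e+09 Pa, K = 1.136e-05.
At the depth limit, V_lim = h_lim·A = 2.064e-05 · 1.576e-05 = 3.253e-10 m³.
Life L = V_lim·H/(K·W) = 3.253e-10 · 6.768e+09 / (1.136e-05 · 94.52) = 2050 m.

value=2050 m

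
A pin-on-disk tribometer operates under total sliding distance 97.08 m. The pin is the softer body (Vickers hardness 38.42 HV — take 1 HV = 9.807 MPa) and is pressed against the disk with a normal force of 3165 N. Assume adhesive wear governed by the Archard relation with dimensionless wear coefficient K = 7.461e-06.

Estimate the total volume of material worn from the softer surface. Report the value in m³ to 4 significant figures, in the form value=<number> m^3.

The computation runs at full precision — intermediate values are displayed rounded, and a single final rounding to 4 significant figures.
Convert: Hardness H = 38.42 HV × 9.807 MPa/HV = 376.8 MPa = 3.768e+08 Pa.
Working in SI base units: W = 3165 N, H = 3.768e+08 Pa, K = 7.461e-06.
The Archard volume V = K·W·L/H = 7.461e-06 · 3165 · 97.08 / 3.768e+08 = 6.084e-09 m³.

value=6.084e-09 m^3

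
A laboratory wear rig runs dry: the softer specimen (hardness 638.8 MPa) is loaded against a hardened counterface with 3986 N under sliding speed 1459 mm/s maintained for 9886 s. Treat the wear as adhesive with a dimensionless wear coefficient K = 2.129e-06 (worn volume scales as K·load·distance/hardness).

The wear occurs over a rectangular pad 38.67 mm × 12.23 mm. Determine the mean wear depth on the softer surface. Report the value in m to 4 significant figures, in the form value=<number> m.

value=4.052e-04 m

Intermediate values are printed rounded; all arithmetic carries full precision. Rounded once at the end: four significant digits.
Convert: Sliding speed v = 1459 mm/s = 1.459 m/s. Path length L = v·t = 1.459 m/s × 9886 s = 1.442e+04 m.
Convert: Hardness H = 638.8 MPa = 6.388e+08 Pa.
Convert: Pad sides 38.67 mm × 12.23 mm = 0.03867 m × 0.01223 m. Contact area A = 0.03867 m × 0.01223 m = 4.729e-04 m².
SI base units throughout: W = 3986 N, H = 6.388e+08 Pa, K = 2.129e-06.
Archard volume V = K·W·L/H = 2.129e-06 · 3986 · 1.442e+04 / 6.388e+08 = 1.916e-07 m³.
Wear depth h = V/A = 1.916e-07 / 4.729e-04 = 4.052e-04 m.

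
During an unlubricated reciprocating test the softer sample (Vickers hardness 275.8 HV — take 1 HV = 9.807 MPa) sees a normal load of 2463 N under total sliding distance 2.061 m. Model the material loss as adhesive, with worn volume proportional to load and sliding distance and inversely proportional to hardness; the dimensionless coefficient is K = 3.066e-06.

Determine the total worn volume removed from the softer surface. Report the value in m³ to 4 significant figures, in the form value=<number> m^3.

The intermediates are shown rounded. Each operation carries full precision; a single final rounding to 4 significant figures.
Convert: Hardness H = 275.8 HV × 9.807 MPa/HV = 2705 MPa = 2.705e+09 Pa.
SI base units throughout: W = 2463 N, H = 2.705e+09 Pa, K = 3.066e-06.
Wear volume V = K·W·L/H = 3.066e-06 · 2463 · 2.061 / 2.705e+09 = 5.754e-12 m³.

value=5.754e-12 m^3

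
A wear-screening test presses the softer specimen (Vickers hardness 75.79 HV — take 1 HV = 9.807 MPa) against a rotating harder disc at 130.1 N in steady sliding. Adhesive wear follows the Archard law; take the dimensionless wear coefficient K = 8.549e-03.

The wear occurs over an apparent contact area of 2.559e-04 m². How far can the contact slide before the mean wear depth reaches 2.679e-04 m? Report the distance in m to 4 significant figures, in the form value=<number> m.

Intermediates are shown rounded; all arithmetic maintains full precision; a lone final rounding, at 4 significant figures.
Convert: Hardness H = 75.79 HV × 9.807 MPa/HV = 743.3 MPa = 7.433e+08 Pa.
In SI base units: W = 130.1 N, H = 7.433e+08 Pa, K = 8.549e-03.
Limit volume V_lim = h_lim·A = 2.679e-04 · 2.559e-04 = 6.856e-08 m³.
Thus life L = V_lim·H/(K·W) = 6.856e-08 · 7.433e+08 / (8.549e-03 · 130.1) = 45.81 m.

value=45.81 m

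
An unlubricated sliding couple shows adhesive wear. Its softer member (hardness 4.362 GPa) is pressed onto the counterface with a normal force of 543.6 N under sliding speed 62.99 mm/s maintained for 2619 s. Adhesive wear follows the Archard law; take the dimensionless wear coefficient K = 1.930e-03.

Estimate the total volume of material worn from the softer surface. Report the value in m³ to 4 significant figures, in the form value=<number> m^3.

Intermediate values are shown rounded; all working math holds exact precision; a lone final rounding, at 4 significant figures.
Convert: Sliding speed v = 62.99 mm/s = 0.06299 m/s. Sliding distance L = v·t = 0.06299 m/s × 2619 s = 165.0 m.
Convert: Hardness H = 4.362 GPa = 4.362e+09 Pa.
In SI base units, W = 543.6 N, H = 4.362e+09 Pa, K = 1.930e-03.
Worn volume V = K·W·L/H = 1.930e-03 · 543.6 · 165.0 / 4.362e+09 = 3.968e-08 m³.

value=3.968e-08 m^3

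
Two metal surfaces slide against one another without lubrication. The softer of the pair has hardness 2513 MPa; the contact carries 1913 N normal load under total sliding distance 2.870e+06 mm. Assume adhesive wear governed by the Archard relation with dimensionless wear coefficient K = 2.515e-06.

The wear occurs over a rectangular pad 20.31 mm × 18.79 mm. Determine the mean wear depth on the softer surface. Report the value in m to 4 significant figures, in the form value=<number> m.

value=1.440e-05 m

Quoted intermediates are rounded. Each operation keeps exact precision, and rounded once at the end to four significant figures.
The distance L = 2.870e+06 mm = 2870 m.
Hardness H = 2513 MPa = 2.513e+09 Pa.
Pad sides 20.31 mm × 18.79 mm = 0.02031 m × 0.01879 m. Contact area A = 0.02031 m × 0.01879 m = 3.816e-04 m².
Restated in SI base units: W = 1913 N, H = 2.513e+09 Pa, K = 2.515e-06.
Worn volume V = K·W·L/H = 2.515e-06 · 1913 · 2870 / 2.513e+09 = 5.495e-09 m³.
Mean wear depth h = V/A = 5.495e-09 / 3.816e-04 = 1.440e-05 m.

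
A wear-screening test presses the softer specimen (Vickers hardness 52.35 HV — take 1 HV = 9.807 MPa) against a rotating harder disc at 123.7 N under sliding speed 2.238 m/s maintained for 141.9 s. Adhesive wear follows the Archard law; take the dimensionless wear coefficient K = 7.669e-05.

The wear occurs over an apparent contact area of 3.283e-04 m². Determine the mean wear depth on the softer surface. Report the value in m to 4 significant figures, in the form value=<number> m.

Printed values are rounded, and every step maintains full float precision; one final rounding, at 4 significant digits.
The distance L = v·t = 2.238 m/s × 141.9 s = 317.6 m.
Hardness H = 52.35 HV × 9.807 MPa/HV = 513.4 MPa = 5.134e+08 Pa.
SI base units throughout: W = 123.7 N, H = 5.134e+08 Pa, K = 7.669e-05.
Archard relation: V = K·W·L/H = 7.669e-05 · 123.7 · 317.6 / 5.134e+08 = 5.868e-09 m³.
Depth h = V/A = 5.868e-09 / 3.283e-04 = 1.787e-05 m.

value=1.787e-05 m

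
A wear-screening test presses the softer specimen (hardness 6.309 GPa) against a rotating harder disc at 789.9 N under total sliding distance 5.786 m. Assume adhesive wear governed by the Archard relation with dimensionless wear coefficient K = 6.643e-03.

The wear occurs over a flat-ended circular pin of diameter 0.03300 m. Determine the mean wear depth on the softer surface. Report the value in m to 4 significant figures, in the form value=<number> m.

Displayed values are rounded; every step carries full precision; one final rounding to 4 significant digits.
Hardness H = 6.309 GPa = 6.309e+09 Pa.
Contact area A = π·d²/4 = π·(0.03300 m)²/4 = 8.553e-04 m².
Collected in SI base units: W = 789.9 N, H = 6.309e+09 Pa, K = 6.643e-03.
Apply Archard: V = K·W·L/H = 6.643e-03 · 789.9 · 5.786 / 6.309e+09 = 4.812e-09 m³.
Depth of wear h = V/A = 4.812e-09 / 8.553e-04 = 5.626e-06 m.

value=5.626e-06 m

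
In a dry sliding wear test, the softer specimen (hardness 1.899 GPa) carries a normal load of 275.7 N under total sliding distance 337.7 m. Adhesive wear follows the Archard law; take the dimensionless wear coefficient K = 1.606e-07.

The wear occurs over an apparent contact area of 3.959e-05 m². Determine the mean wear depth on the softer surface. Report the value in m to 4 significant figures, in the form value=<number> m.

Intermediate values are printed rounded; all arithmetic maintains exact precision. Rounded just once: 4 significant figures.
Convert: Hardness H = 1.899 GPa = 1.899e+09 Pa.
SI base units throughout: W = 275.7 N, H = 1.899e+09 Pa, K = 1.606e-07.
By Archard's law, V = K·W·L/H = 1.606e-07 · 275.7 · 337.7 / 1.899e+09 = 7.874e-12 m³.
Wear depth h = V/A = 7.874e-12 / 3.959e-05 = 1.989e-07 m.

value=1.989e-07 m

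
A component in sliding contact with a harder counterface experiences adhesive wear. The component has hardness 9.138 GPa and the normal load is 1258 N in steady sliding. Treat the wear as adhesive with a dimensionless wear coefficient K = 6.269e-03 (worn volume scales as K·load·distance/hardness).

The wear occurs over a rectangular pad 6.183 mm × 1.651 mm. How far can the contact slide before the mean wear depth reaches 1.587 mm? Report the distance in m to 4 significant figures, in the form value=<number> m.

value=18.77 m

All working math maintains full float precision, and printed values are rounded; one final rounding: 4 significant figures.
Hardness H = 9.138 GPa = 9.138e+09 Pa.
Pad sides 6.183 mm × 1.651 mm = 0.006183 m × 0.001651 m. Contact area A = 0.006183 m × 0.001651 m = 1.021e-05 m².
Depth limit h_lim = 1.587 mm = 0.001587 m.
Working in SI base units: W = 1258 N, H = 9.138e+09 Pa, K = 6.269e-03.
At the depth limit, V_lim = h_lim·A = 0.001587 · 1.021e-05 = 1.620e-08 m³.
Sliding life L = V_lim·H/(K·W) = 1.620e-08 · 9.138e+09 / (6.269e-03 · 1258) = 18.77 m.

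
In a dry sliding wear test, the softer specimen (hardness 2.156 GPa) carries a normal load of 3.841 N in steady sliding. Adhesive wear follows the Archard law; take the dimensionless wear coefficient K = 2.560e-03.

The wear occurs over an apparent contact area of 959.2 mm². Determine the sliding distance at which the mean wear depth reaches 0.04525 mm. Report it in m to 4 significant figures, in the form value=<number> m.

value=9517 m

The algebra maintains exact precision — intermediates are displayed rounded. Rounded just once: 4 significant figures.
Hardness H = 2.156 GPa = 2.156e+09 Pa.
Contact area A = 959.2 mm² = 9.592e-04 m².
Depth limit h_lim = 0.04525 mm = 4.525e-05 m.
In SI base units, W = 3.841 N, H = 2.156e+09 Pa, K = 2.560e-03.
At the depth limit, V_lim = h_lim·A = 4.525e-05 · 9.592e-04 = 4.340e-08 m³.
Life L = V_lim·H/(K·W) = 4.340e-08 · 2.156e+09 / (2.560e-03 · 3.841) = 9517 m.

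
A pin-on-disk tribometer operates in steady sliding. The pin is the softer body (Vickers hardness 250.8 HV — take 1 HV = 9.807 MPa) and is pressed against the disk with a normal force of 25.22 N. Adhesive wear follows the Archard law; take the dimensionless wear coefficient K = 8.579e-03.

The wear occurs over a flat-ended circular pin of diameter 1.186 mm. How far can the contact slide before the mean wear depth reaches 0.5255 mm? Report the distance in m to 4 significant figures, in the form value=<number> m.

value=6.600 m

The computation keeps exact precision. The intermediates are displayed rounded, and rounded just once: 4 significant figures.
Convert: Hardness H = 250.8 HV × 9.807 MPa/HV = 2460 MPa = 2.460e+09 Pa.
Convert: Pin diameter d = 1.186 mm = 0.001186 m. Contact area A = π·d²/4 = π·(0.001186 m)²/4 = 1.105e-06 m².
Convert: Depth limit h_lim = 0.5255 mm = 5.255e-04 m.
Restated in SI base units: W = 25.22 N, H = 2.460e+09 Pa, K = 8.579e-03.
Wearable volume V_lim = h_lim·A = 5.255e-04 · 1.105e-06 = 5.805e-10 m³.
Thus life L = V_lim·H/(K·W) = 5.805e-10 · 2.460e+09 / (8.579e-03 · 25.22) = 6.600 m.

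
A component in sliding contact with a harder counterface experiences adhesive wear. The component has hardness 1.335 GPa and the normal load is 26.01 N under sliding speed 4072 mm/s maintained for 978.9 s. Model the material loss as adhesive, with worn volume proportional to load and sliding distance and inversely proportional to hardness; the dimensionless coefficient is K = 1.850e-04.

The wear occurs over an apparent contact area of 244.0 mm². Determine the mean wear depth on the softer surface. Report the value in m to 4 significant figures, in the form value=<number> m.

value=5.888e-05 m

Intermediate values appear rounded; all arithmetic holds full float precision. Rounded just once, at four significant figures.
Sliding speed v = 4072 mm/s = 4.072 m/s. Distance L = v·t = 4.072 m/s × 978.9 s = 3986 m.
Hardness H = 1.335 GPa = 1.335e+09 Pa.
Contact area A = 244.0 mm² = 2.440e-04 m².
Working in SI base units: W = 26.01 N, H = 1.335e+09 Pa, K = 1.850e-04.
The Archard volume V = K·W·L/H = 1.850e-04 · 26.01 · 3986 / 1.335e+09 = 1.437e-08 m³.
Depth of wear h = V/A = 1.437e-08 / 2.440e-04 = 5.888e-05 m.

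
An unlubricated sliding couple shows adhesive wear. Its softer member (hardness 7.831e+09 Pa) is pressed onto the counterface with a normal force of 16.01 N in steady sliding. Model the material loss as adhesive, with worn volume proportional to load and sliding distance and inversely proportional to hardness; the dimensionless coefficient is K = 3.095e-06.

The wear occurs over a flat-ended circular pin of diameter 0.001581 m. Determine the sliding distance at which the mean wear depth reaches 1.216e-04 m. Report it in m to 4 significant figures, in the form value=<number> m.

value=3.773e+04 m

The intermediates are shown rounded; the algebra maintains exact precision — one last rounding, at 4 significant digits.
Contact area A = π·d²/4 = π·(0.001581 m)²/4 = 1.963e-06 m².
In SI base units, W = 16.01 N, H = 7.831e+09 Pa, K = 3.095e-06.
Permissible volume V_lim = h_lim·A = 1.216e-04 · 1.963e-06 = 2.387e-10 m³.
Inverting, life L = V_lim·H/(K·W) = 2.387e-10 · 7.831e+09 / (3.095e-06 · 16.01) = 3.773e+04 m.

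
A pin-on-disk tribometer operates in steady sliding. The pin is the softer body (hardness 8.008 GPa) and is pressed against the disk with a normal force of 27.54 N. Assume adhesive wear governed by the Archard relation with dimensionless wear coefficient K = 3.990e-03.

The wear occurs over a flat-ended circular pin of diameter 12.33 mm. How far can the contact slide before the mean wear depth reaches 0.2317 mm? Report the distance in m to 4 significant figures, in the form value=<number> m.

The computation keeps full float precision. The intermediates are displayed rounded — one final rounding, at four significant figures.
Hardness H = 8.008 GPa = 8.008e+09 Pa.
Pin diameter d = 12.33 mm = 0.01233 m. Contact area A = π·d²/4 = π·(0.01233 m)²/4 = 1.194e-04 m².
Depth limit h_lim = 0.2317 mm = 2.317e-04 m.
Expressed in SI base units: W = 27.54 N, H = 8.008e+09 Pa, K = 3.990e-03.
Permissible volume V_lim = h_lim·A = 2.317e-04 · 1.194e-04 = 2.767e-08 m³.
Inverting, life L = V_lim·H/(K·W) = 2.767e-08 · 8.008e+09 / (3.990e-03 · 27.54) = 2016 m.

value=2016 m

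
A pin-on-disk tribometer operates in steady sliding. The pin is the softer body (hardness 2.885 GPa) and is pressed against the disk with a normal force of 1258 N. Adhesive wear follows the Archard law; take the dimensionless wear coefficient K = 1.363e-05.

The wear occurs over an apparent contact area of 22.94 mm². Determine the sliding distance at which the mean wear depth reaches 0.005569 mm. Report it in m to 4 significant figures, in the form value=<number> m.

value=21.50 m

The intermediates are shown rounded — all arithmetic runs at exact precision, and rounded once at the end to 4 significant figures.
Hardness H = 2.885 GPa = 2.885e+09 Pa.
Contact area A = 22.94 mm² = 2.294e-05 m².
Depth limit h_lim = 0.005569 mm = 5.569e-06 m.
Restated in SI base units: W = 1258 N, H = 2.885e+09 Pa, K = 1.363e-05.
At the depth limit, V_lim = h_lim·A = 5.569e-06 · 2.294e-05 = 1.278e-10 m³.
Sliding life L = V_lim·H/(K·W) = 1.278e-10 · 2.885e+09 / (1.363e-05 · 1258) = 21.50 m.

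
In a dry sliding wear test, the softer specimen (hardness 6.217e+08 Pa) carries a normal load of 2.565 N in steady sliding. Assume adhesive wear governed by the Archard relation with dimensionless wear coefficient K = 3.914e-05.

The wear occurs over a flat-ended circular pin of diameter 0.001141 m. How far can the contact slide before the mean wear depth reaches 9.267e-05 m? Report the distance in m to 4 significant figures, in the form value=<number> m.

The intermediates are printed rounded. The algebra maintains exact precision. Rounded once at the end to four significant digits.
Convert: Contact area A = π·d²/4 = π·(0.001141 m)²/4 = 1.022e-06 m².
Expressed in SI base units: W = 2.565 N, H = 6.217e+08 Pa, K = 3.914e-05.
Limit volume V_lim = h_lim·A = 9.267e-05 · 1.022e-06 = 9.475e-11 m³.
Sliding life L = V_lim·H/(K·W) = 9.475e-11 · 6.217e+08 / (3.914e-05 · 2.565) = 586.8 m.

value=586.8 m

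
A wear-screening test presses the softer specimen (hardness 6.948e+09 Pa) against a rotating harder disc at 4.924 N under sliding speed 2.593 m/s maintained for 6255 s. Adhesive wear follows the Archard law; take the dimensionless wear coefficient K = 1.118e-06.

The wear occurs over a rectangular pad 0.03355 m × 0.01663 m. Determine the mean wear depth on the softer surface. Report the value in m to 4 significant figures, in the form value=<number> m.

All working math carries full float precision. Intermediates appear rounded, and one last rounding to four significant digits.
Convert: Sliding distance L = v·t = 2.593 m/s × 6255 s = 1.622e+04 m.
Convert: Contact area A = 0.03355 m × 0.01663 m = 5.579e-04 m².
Restated in SI base units: W = 4.924 N, H = 6.948e+09 Pa, K = 1.118e-06.
Archard volume V = K·W·L/H = 1.118e-06 · 4.924 · 1.622e+04 / 6.948e+09 = 1.285e-11 m³.
Depth of wear h = V/A = 1.285e-11 / 5.579e-04 = 2.303e-08 m.

value=2.303e-08 m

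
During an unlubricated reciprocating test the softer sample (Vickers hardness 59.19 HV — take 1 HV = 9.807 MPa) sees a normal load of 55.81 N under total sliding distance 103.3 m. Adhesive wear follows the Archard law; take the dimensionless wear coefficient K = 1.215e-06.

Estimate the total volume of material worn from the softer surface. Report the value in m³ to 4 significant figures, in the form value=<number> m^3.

value=1.207e-11 m^3

Shown intermediates are rounded; each operation runs at full precision; a single final rounding, at 4 significant figures.
Hardness H = 59.19 HV × 9.807 MPa/HV = 580.5 MPa = 5.805e+08 Pa.
Collected in SI base units: W = 55.81 N, H = 5.805e+08 Pa, K = 1.215e-06.
Archard volume V = K·W·L/H = 1.215e-06 · 55.81 · 103.3 / 5.805e+08 = 1.207e-11 m³.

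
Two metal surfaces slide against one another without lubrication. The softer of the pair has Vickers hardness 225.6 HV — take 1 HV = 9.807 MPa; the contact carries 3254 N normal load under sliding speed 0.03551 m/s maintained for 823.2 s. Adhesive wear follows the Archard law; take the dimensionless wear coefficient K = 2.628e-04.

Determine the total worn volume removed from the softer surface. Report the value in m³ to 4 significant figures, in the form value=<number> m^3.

Each operation keeps full float precision, and intermediate values are printed rounded; one final rounding, at 4 significant figures.
Convert: The distance L = v·t = 0.03551 m/s × 823.2 s = 29.23 m.
Convert: Hardness H = 225.6 HV × 9.807 MPa/HV = 2212 MPa = 2.212e+09 Pa.
Expressed in SI base units: W = 3254 N, H = 2.212e+09 Pa, K = 2.628e-04.
Apply Archard: V = K·W·L/H = 2.628e-04 · 3254 · 29.23 / 2.212e+09 = 1.130e-08 m³.

value=1.130e-08 m^3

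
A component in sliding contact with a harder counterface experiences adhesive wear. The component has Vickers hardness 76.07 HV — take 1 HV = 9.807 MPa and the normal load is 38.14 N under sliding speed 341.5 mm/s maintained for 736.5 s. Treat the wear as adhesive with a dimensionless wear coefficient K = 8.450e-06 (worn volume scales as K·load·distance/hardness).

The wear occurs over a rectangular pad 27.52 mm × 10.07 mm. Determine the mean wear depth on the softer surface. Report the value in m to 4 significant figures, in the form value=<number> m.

value=3.921e-07 m

Intermediates appear rounded. All working math holds full float precision, and rounded once at the end: 4 significant figures.
Sliding speed v = 341.5 mm/s = 0.3415 m/s. Total distance L = v·t = 0.3415 m/s × 736.5 s = 251.5 m.
Hardness H = 76.07 HV × 9.807 MPa/HV = 746.0 MPa = 7.460e+08 Pa.
Pad sides 27.52 mm × 10.07 mm = 0.02752 m × 0.01007 m. Contact area A = 0.02752 m × 0.01007 m = 2.771e-04 m².
Expressed in SI base units: W = 38.14 N, H = 7.460e+08 Pa, K = 8.450e-06.
Archard relation: V = K·W·L/H = 8.450e-06 · 38.14 · 251.5 / 7.460e+08 = 1.087e-10 m³.
Depth of wear h = V/A = 1.087e-10 / 2.771e-04 = 3.921e-07 m.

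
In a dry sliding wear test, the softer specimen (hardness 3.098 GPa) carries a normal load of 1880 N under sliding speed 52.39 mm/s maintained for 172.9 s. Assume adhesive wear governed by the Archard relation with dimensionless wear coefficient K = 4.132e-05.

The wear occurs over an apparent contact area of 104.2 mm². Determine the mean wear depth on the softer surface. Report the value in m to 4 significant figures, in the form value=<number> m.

value=2.180e-06 m

Each operation keeps exact precision — intermediates are displayed rounded — one last rounding to 4 significant digits.
Sliding speed v = 52.39 mm/s = 0.05239 m/s. Distance covered L = v·t = 0.05239 m/s × 172.9 s = 9.058 m.
Hardness H = 3.098 GPa = 3.098e+09 Pa.
Contact area A = 104.2 mm² = 1.042e-04 m².
SI base units throughout: W = 1880 N, H = 3.098e+09 Pa, K = 4.132e-05.
Archard relation: V = K·W·L/H = 4.132e-05 · 1880 · 9.058 / 3.098e+09 = 2.271e-10 m³.
Depth of wear h = V/A = 2.271e-10 / 1.042e-04 = 2.180e-06 m.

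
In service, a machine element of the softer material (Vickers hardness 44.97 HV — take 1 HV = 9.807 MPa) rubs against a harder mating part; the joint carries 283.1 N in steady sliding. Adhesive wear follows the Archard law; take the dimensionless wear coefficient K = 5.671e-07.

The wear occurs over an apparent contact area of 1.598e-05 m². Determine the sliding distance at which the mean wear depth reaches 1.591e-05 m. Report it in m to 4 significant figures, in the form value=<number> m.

value=698.4 m

Quoted intermediates are rounded — the algebra keeps full float precision, and one final rounding to four significant digits.
Convert: Hardness H = 44.97 HV × 9.807 MPa/HV = 441.0 MPa = 4.410e+08 Pa.
Collected in SI base units: W = 283.1 N, H = 4.410e+08 Pa, K = 5.671e-07.
Volume at the limit: V_lim = h_lim·A = 1.591e-05 · 1.598e-05 = 2.542e-10 m³.
Sliding life L = V_lim·H/(K·W) = 2.542e-10 · 4.410e+08 / (5.671e-07 · 283.1) = 698.4 m.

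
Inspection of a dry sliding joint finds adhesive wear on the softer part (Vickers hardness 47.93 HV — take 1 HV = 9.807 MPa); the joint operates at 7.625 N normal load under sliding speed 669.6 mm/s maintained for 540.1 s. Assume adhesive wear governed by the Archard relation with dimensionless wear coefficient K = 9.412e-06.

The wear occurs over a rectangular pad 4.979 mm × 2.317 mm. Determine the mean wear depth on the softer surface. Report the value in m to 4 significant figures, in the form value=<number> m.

value=4.786e-06 m

Every step runs at full float precision, and intermediate values appear rounded — rounded once at the end: four significant figures.
Convert: Sliding speed v = 669.6 mm/s = 0.6696 m/s. Sliding distance L = v·t = 0.6696 m/s × 540.1 s = 361.7 m.
Convert: Hardness H = 47.93 HV × 9.807 MPa/HV = 470.0 MPa = 4.700e+08 Pa.
Convert: Pad sides 4.979 mm × 2.317 mm = 0.004979 m × 0.002317 m. Contact area A = 0.004979 m × 0.002317 m = 1.154e-05 m².
Expressed in SI base units: W = 7.625 N, H = 4.700e+08 Pa, K = 9.412e-06.
Volume removed: V = K·W·L/H = 9.412e-06 · 7.625 · 361.7 / 4.700e+08 = 5.522e-11 m³.
Depth h = V/A = 5.522e-11 / 1.154e-05 = 4.786e-06 m.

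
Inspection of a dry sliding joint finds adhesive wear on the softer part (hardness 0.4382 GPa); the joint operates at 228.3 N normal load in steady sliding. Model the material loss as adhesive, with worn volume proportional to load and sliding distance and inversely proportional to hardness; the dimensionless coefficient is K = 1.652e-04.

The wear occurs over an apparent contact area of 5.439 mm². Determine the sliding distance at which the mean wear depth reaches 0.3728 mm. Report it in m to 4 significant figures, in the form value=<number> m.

value=23.56 m

Quoted intermediates are rounded. Each operation keeps full precision; rounded just once: four significant digits.
Convert: Hardness H = 0.4382 GPa = 4.382e+08 Pa.
Convert: Contact area A = 5.439 mm² = 5.439e-06 m².
Convert: Depth limit h_lim = 0.3728 mm = 3.728e-04 m.
Collected in SI base units: W = 228.3 N, H = 4.382e+08 Pa, K = 1.652e-04.
Wearable volume V_lim = h_lim·A = 3.728e-04 · 5.439e-06 = 2.028e-09 m³.
Inverting, life L = V_lim·H/(K·W) = 2.028e-09 · 4.382e+08 / (1.652e-04 · 228.3) = 23.56 m.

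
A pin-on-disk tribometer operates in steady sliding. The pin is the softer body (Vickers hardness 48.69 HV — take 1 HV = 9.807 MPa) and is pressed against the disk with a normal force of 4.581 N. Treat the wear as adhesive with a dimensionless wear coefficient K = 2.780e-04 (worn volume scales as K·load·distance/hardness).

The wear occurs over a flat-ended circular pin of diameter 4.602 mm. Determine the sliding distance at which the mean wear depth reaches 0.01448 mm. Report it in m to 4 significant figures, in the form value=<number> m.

value=90.31 m

All working math carries full precision. Intermediates are printed rounded — rounded just once to 4 significant digits.
Convert: Hardness H = 48.69 HV × 9.807 MPa/HV = 477.5 MPa = 4.775e+08 Pa.
Convert: Pin diameter d = 4.602 mm = 0.004602 m. Contact area A = π·d²/4 = π·(0.004602 m)²/4 = 1.663e-05 m².
Convert: Depth limit h_lim = 0.01448 mm = 1.448e-05 m.
As SI base values: W = 4.581 N, H = 4.775e+08 Pa, K = 2.780e-04.
Wearable volume V_lim = h_lim·A = 1.448e-05 · 1.663e-05 = 2.409e-10 m³.
Sliding life L = V_lim·H/(K·W) = 2.409e-10 · 4.775e+08 / (2.780e-04 · 4.581) = 90.31 m.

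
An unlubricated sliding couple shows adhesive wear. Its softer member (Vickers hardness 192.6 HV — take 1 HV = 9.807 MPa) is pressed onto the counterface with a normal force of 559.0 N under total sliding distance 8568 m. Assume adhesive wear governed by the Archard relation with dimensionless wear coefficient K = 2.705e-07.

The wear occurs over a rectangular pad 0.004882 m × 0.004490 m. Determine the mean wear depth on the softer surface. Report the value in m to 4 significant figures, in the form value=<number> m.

value=3.129e-05 m

Intermediates are displayed rounded — all arithmetic runs at full precision; one final rounding to 4 significant figures.
Hardness H = 192.6 HV × 9.807 MPa/HV = 1889 MPa = 1.889e+09 Pa.
Contact area A = 0.004882 m × 0.004490 m = 2.192e-05 m².
In SI base units: W = 559.0 N, H = 1.889e+09 Pa, K = 2.705e-07.
Wear volume V = K·W·L/H = 2.705e-07 · 559.0 · 8568 / 1.889e+09 = 6.859e-10 m³.
Wear depth h = V/A = 6.859e-10 / 2.192e-05 = 3.129e-05 m.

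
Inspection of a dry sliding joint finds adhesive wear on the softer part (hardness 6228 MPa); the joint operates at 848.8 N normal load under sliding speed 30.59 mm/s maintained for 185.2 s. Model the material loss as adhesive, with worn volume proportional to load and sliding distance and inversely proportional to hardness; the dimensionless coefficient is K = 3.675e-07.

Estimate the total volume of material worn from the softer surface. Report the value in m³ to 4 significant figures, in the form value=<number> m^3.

Every step carries full float precision — shown intermediates are rounded. Rounded once at the end to four significant figures.
Sliding speed v = 30.59 mm/s = 0.03059 m/s. Total distance L = v·t = 0.03059 m/s × 185.2 s = 5.665 m.
Hardness H = 6228 MPa = 6.228e+09 Pa.
Expressed in SI base units: W = 848.8 N, H = 6.228e+09 Pa, K = 3.675e-07.
Archard volume V = K·W·L/H = 3.675e-07 · 848.8 · 5.665 / 6.228e+09 = 2.837e-13 m³.

value=2.837e-13 m^3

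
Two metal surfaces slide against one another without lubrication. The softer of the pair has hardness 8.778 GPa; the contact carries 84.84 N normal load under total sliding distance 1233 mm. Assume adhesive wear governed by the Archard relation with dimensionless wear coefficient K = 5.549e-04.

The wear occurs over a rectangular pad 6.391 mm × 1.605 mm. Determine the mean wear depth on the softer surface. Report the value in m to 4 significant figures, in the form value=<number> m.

Each operation runs at exact precision; intermediates are shown rounded. Rounded once at the end: four significant figures.
Convert: Sliding distance L = 1233 mm = 1.233 m.
Convert: Hardness H = 8.778 GPa = 8.778e+09 Pa.
Convert: Pad sides 6.391 mm × 1.605 mm = 0.006391 m × 0.001605 m. Contact area A = 0.006391 m × 0.001605 m = 1.026e-05 m².
Working in SI base units: W = 84.84 N, H = 8.778e+09 Pa, K = 5.549e-04.
Wear volume V = K·W·L/H = 5.549e-04 · 84.84 · 1.233 / 8.778e+09 = 6.613e-12 m³.
Mean wear depth h = V/A = 6.613e-12 / 1.026e-05 = 6.447e-07 m.

value=6.447e-07 m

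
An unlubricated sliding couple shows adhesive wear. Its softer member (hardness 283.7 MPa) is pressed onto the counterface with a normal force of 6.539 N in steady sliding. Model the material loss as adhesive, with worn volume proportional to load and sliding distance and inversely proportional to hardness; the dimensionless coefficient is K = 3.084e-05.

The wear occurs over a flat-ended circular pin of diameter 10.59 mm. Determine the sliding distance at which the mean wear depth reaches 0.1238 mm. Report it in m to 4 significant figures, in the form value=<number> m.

value=1.534e+04 m

Shown intermediates are rounded, and all working math holds full float precision. Rounded once at the end, at four significant figures.
Hardness H = 283.7 MPa = 2.837e+08 Pa.
Pin diameter d = 10.59 mm = 0.01059 m. Contact area A = π·d²/4 = π·(0.01059 m)²/4 = 8.808e-05 m².
Depth limit h_lim = 0.1238 mm = 1.238e-04 m.
SI base units throughout: W = 6.539 N, H = 2.837e+08 Pa, K = 3.084e-05.
At the depth limit, V_lim = h_lim·A = 1.238e-04 · 8.808e-05 = 1.090e-08 m³.
Sliding life L = V_lim·H/(K·W) = 1.090e-08 · 2.837e+08 / (3.084e-05 · 6.539) = 1.534e+04 m.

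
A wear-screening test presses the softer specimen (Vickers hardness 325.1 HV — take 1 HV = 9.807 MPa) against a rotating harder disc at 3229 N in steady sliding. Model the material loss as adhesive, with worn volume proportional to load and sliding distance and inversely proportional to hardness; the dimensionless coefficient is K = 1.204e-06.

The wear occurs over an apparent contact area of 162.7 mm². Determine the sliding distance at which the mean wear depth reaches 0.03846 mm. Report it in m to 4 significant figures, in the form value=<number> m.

Quoted intermediates are rounded, and the algebra carries exact precision. Rounded just once: 4 significant digits.
Convert: Hardness H = 325.1 HV × 9.807 MPa/HV = 3188 MPa = 3.188e+09 Pa.
Convert: Contact area A = 162.7 mm² = 1.627e-04 m².
Convert: Depth limit h_lim = 0.03846 mm = 3.846e-05 m.
Expressed in SI base units: W = 3229 N, H = 3.188e+09 Pa, K = 1.204e-06.
Allowed volume V_lim = h_lim·A = 3.846e-05 · 1.627e-04 = 6.257e-09 m³.
Thus life L = V_lim·H/(K·W) = 6.257e-09 · 3.188e+09 / (1.204e-06 · 3229) = 5132 m.

value=5132 m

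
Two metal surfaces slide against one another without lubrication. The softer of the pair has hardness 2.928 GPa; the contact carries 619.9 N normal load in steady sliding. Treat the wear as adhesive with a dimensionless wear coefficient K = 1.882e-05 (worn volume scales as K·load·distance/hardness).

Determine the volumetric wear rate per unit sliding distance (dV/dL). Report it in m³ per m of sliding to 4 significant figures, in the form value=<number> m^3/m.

value=3.984e-12 m^3/m

Intermediate values are printed rounded, and every step holds full float precision; one final rounding to four significant figures.
Convert: Hardness H = 2.928 GPa = 2.928e+09 Pa.
SI base units throughout: W = 619.9 N, H = 2.928e+09 Pa, K = 1.882e-05.
Wear rate dV/dL = K·W/H — distance-free: 1.882e-05 · 619.9 / 2.928e+09 = 3.984e-12 m³/m.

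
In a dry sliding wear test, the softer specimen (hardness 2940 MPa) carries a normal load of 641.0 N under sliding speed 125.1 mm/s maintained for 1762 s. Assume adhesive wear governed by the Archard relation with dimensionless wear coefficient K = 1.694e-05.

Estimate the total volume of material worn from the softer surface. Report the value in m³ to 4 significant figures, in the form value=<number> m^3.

Intermediate values are printed rounded; the computation maintains full precision. Rounded once at the end, at 4 significant figures.
Sliding speed v = 125.1 mm/s = 0.1251 m/s. Total distance L = v·t = 0.1251 m/s × 1762 s = 220.4 m.
Hardness H = 2940 MPa = 2.940e+09 Pa.
In SI base units: W = 641.0 N, H = 2.940e+09 Pa, K = 1.694e-05.
The Archard volume V = K·W·L/H = 1.694e-05 · 641.0 · 220.4 / 2.940e+09 = 8.141e-10 m³.

value=8.141e-10 m^3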